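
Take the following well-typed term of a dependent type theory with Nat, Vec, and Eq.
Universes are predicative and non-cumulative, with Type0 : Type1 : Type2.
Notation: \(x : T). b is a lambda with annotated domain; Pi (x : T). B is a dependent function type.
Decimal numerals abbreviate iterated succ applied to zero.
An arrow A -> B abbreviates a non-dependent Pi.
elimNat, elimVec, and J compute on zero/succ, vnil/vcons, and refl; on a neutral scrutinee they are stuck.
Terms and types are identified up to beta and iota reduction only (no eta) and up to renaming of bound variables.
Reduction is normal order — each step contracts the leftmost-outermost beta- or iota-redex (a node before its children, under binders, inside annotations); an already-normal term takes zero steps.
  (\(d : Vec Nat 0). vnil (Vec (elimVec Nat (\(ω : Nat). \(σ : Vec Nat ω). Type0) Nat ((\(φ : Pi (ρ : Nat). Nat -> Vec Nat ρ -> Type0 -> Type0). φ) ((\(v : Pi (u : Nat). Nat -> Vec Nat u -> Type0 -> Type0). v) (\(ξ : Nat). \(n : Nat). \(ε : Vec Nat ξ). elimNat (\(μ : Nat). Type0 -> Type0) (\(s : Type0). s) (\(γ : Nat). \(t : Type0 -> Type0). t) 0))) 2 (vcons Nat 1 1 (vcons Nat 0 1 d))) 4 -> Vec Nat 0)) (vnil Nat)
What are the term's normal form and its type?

reduced normal form:
  vnil (Vec Nat 4 -> Vec Nat 0)
type:
  Vec (Vec Nat 4 -> Vec Nat 0) 0


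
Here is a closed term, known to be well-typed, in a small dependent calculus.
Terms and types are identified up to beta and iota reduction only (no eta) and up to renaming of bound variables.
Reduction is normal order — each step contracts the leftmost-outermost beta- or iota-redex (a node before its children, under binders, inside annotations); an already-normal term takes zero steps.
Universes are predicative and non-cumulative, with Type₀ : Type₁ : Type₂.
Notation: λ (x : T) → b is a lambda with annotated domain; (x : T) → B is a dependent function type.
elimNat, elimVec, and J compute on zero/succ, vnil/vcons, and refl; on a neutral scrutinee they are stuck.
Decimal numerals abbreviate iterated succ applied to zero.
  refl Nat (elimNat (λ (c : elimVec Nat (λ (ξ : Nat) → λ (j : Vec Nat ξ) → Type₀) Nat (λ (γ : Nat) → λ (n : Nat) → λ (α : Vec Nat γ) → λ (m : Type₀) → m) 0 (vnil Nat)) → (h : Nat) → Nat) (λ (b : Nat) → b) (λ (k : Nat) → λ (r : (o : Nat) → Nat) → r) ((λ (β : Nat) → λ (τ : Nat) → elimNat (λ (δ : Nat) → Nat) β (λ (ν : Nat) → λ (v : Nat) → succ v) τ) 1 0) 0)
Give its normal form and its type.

reduced normal form:
  refl Nat 0
inferred type:
  Eq Nat 0 0
observation: contracting an elimVec iota-redex first, the term normalizes in 9 steps.


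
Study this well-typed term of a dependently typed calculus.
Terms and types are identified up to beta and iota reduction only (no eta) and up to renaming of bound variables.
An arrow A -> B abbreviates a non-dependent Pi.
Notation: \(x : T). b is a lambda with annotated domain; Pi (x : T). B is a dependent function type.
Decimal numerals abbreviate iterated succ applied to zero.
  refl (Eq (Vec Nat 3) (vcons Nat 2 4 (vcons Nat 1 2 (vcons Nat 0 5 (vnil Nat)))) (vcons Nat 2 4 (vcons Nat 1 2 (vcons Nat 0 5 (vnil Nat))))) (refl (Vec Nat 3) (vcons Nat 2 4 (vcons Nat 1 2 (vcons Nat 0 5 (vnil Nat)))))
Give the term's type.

the term's type:
  Eq (Eq (Vec Nat 3) (vcons Nat 2 4 (vcons Nat 1 2 (vcons Nat 0 5 (vnil Nat)))) (vcons Nat 2 4 (vcons Nat 1 2 (vcons Nat 0 5 (vnil Nat))))) (refl (Vec Nat 3) (vcons Nat 2 4 (vcons Nat 1 2 (vcons Nat 0 5 (vnil Nat))))) (refl (Vec Nat 3) (vcons Nat 2 4 (vcons Nat 1 2 (vcons Nat 0 5 (vnil Nat)))))


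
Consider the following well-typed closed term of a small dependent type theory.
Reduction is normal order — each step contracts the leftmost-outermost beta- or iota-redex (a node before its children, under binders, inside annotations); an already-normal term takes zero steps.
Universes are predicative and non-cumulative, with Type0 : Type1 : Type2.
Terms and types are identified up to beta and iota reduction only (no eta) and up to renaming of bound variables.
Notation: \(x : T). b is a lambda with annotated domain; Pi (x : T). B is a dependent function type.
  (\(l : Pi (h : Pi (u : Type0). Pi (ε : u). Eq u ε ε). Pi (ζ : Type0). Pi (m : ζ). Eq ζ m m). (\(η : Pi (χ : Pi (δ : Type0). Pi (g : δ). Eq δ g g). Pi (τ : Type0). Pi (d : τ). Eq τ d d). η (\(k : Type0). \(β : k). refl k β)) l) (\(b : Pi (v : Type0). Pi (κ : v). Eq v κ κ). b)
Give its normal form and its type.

reduced normal form:
  \(l : Type0). \(h : l). refl l h
inferred type:
  Pi (l : Type0). Pi (h : l). Eq l h h
observation: the first redex contracted is a beta-redex; the normal form is reached in 3 normal-order steps.


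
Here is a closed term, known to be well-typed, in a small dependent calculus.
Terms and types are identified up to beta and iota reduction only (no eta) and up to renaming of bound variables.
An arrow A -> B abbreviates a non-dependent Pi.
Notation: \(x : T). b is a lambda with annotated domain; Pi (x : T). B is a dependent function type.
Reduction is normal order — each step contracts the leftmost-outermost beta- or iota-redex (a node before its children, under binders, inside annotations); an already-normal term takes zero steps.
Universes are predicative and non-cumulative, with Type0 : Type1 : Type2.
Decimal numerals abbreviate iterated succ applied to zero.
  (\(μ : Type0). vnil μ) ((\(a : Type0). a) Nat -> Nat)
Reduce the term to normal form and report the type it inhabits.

normal form:
  vnil (Nat -> Nat)
type:
  Vec (Nat -> Nat) 0
observation: the term reaches its normal form after 2 normal-order steps.


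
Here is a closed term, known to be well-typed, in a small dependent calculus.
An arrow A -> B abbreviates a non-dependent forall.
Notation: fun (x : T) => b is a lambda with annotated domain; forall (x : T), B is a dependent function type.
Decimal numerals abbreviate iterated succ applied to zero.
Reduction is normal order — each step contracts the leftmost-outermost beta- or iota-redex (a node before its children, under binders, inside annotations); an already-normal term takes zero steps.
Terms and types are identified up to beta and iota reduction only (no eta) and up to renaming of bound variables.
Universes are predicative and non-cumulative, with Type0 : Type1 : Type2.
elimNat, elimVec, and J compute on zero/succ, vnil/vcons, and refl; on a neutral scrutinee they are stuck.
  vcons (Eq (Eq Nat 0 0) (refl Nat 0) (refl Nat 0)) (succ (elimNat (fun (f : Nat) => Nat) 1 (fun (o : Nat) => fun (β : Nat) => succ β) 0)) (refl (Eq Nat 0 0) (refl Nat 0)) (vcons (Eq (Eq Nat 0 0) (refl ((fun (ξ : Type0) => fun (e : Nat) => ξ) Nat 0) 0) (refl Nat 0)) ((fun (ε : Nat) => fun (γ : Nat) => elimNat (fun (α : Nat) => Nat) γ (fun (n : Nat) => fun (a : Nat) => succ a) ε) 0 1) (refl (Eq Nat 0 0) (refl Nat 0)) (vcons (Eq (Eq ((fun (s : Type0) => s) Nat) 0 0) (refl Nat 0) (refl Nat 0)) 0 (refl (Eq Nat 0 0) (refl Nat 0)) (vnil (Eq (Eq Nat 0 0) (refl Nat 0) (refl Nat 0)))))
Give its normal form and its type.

normal form:
  vcons (Eq (Eq Nat 0 0) (refl Nat 0) (refl Nat 0)) 2 (refl (Eq Nat 0 0) (refl Nat 0)) (vcons (Eq (Eq Nat 0 0) (refl Nat 0) (refl Nat 0)) 1 (refl (Eq Nat 0 0) (refl Nat 0)) (vcons (Eq (Eq Nat 0 0) (refl Nat 0) (refl Nat 0)) 0 (refl (Eq Nat 0 0) (refl Nat 0)) (vnil (Eq (Eq Nat 0 0) (refl Nat 0) (refl Nat 0)))))
the term's type:
  Vec (Eq (Eq Nat 0 0) (refl Nat 0) (refl Nat 0)) 3


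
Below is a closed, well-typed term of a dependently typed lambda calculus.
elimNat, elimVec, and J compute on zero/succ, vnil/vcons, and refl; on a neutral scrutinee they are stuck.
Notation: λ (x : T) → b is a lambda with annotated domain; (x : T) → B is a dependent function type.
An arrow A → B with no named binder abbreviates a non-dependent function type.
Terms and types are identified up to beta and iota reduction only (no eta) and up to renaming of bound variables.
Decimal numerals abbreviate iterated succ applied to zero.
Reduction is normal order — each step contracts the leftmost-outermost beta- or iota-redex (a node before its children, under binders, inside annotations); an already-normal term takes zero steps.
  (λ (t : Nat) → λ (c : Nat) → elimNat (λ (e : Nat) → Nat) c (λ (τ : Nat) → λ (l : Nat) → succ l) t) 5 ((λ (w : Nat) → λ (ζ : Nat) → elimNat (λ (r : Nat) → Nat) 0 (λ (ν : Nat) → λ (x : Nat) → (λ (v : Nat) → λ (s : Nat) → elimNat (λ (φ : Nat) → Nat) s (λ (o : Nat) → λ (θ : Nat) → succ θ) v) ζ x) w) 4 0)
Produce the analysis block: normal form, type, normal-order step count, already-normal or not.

normal form:
  5
type:
  Nat
steps to reach normal form (normal order): 45
already normal: no
first contracted redex: a beta-redex


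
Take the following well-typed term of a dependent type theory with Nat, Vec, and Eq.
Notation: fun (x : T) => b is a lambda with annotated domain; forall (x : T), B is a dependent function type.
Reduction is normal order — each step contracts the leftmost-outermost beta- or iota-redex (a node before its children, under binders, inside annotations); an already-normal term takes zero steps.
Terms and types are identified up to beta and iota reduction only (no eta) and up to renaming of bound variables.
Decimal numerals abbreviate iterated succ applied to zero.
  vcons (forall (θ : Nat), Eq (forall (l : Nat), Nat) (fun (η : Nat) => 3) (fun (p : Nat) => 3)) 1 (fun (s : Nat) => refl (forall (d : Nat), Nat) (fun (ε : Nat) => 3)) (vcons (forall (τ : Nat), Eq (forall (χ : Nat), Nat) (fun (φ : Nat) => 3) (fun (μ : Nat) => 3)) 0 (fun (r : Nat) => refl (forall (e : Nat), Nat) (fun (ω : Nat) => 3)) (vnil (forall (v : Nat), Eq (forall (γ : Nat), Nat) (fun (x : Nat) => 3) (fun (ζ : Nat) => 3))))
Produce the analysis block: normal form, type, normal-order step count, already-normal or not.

reduced normal form:
  vcons (forall (θ : Nat), Eq (forall (l : Nat), Nat) (fun (η : Nat) => 3) (fun (p : Nat) => 3)) 1 (fun (s : Nat) => refl (forall (d : Nat), Nat) (fun (ε : Nat) => 3)) (vcons (forall (τ : Nat), Eq (forall (χ : Nat), Nat) (fun (φ : Nat) => 3) (fun (μ : Nat) => 3)) 0 (fun (r : Nat) => refl (forall (e : Nat), Nat) (fun (ω : Nat) => 3)) (vnil (forall (v : Nat), Eq (forall (γ : Nat), Nat) (fun (x : Nat) => 3) (fun (ζ : Nat) => 3))))
type:
  Vec (forall (θ : Nat), Eq (forall (l : Nat), Nat) (fun (η : Nat) => 3) (fun (p : Nat) => 3)) 2
reduction steps (normal order): 0
already normal: yes


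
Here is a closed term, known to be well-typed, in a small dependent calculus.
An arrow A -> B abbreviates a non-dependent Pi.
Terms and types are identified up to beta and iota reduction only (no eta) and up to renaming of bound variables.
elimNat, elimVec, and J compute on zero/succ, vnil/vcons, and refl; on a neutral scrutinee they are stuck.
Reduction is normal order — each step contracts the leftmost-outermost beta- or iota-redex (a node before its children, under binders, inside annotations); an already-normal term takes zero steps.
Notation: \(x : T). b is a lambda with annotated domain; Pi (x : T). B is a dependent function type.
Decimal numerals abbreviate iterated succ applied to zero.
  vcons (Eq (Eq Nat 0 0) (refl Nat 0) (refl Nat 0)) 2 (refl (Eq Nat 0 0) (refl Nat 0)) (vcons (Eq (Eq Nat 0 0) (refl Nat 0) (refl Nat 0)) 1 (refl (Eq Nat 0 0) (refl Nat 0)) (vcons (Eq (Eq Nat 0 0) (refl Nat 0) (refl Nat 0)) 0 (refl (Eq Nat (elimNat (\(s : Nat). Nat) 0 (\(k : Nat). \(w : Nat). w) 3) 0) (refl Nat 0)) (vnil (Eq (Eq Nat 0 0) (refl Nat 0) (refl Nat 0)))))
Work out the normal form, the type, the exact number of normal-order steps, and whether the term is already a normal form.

reduced normal form:
  vcons (Eq (Eq Nat 0 0) (refl Nat 0) (refl Nat 0)) 2 (refl (Eq Nat 0 0) (refl Nat 0)) (vcons (Eq (Eq Nat 0 0) (refl Nat 0) (refl Nat 0)) 1 (refl (Eq Nat 0 0) (refl Nat 0)) (vcons (Eq (Eq Nat 0 0) (refl Nat 0) (refl Nat 0)) 0 (refl (Eq Nat 0 0) (refl Nat 0)) (vnil (Eq (Eq Nat 0 0) (refl Nat 0) (refl Nat 0)))))
type:
  Vec (Eq (Eq Nat 0 0) (refl Nat 0) (refl Nat 0)) 3
normal-order step count: 10
term was already normal: no
first redex: an elimNat iota-redex


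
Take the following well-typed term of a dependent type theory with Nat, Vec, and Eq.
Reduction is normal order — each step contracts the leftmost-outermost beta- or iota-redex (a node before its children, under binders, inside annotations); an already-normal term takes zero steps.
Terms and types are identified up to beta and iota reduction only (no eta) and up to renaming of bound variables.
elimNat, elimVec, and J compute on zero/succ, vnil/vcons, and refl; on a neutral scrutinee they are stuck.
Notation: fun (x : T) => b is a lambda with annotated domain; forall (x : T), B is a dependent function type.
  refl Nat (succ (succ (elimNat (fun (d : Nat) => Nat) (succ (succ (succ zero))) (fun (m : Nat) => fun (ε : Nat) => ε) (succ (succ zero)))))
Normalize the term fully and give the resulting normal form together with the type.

reduced normal form:
  refl Nat (succ (succ (succ (succ (succ zero)))))
the term's type:
  Eq Nat (succ (succ (succ (succ (succ zero))))) (succ (succ (succ (succ (succ zero)))))
observation: the term reaches its normal form after 7 normal-order steps.


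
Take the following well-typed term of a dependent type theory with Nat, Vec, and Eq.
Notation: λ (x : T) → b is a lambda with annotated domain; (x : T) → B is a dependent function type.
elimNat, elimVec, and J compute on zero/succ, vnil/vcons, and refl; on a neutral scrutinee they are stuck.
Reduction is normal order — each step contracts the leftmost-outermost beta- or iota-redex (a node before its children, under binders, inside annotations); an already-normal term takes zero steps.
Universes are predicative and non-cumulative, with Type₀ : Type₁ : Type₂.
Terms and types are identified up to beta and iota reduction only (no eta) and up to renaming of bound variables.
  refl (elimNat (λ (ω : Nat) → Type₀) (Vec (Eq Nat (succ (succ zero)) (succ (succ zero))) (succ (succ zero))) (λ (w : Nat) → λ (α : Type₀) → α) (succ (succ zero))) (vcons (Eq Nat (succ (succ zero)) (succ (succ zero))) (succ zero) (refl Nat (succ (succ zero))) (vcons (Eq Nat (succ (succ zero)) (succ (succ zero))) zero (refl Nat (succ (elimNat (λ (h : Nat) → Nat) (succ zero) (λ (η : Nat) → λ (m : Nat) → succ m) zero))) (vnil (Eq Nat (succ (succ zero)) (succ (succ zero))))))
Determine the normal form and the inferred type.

resulting normal form:
  refl (Vec (Eq Nat (succ (succ zero)) (succ (succ zero))) (succ (succ zero))) (vcons (Eq Nat (succ (succ zero)) (succ (succ zero))) (succ zero) (refl Nat (succ (succ zero))) (vcons (Eq Nat (succ (succ zero)) (succ (succ zero))) zero (refl Nat (succ (succ zero))) (vnil (Eq Nat (succ (succ zero)) (succ (succ zero))))))
type:
  Eq (Vec (Eq Nat (succ (succ zero)) (succ (succ zero))) (succ (succ zero))) (vcons (Eq Nat (succ (succ zero)) (succ (succ zero))) (succ zero) (refl Nat (succ (succ zero))) (vcons (Eq Nat (succ (succ zero)) (succ (succ zero))) zero (refl Nat (succ (succ zero))) (vnil (Eq Nat (succ (succ zero)) (succ (succ zero)))))) (vcons (Eq Nat (succ (succ zero)) (succ (succ zero))) (succ zero) (refl Nat (succ (succ zero))) (vcons (Eq Nat (succ (succ zero)) (succ (succ zero))) zero (refl Nat (succ (succ zero))) (vnil (Eq Nat (succ (succ zero)) (succ (succ zero))))))


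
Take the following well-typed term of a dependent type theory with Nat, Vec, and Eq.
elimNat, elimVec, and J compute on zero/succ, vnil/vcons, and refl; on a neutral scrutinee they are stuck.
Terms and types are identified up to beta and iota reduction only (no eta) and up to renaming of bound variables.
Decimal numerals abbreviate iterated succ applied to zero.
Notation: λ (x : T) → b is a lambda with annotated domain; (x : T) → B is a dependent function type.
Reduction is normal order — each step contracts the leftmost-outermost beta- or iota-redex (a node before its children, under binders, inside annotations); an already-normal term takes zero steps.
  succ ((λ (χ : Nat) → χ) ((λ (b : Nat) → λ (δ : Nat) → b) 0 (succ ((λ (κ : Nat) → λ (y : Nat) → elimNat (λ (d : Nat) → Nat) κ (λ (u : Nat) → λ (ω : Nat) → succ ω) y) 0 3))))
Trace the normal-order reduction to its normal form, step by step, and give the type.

normal-order reduction sequence:
  succ ((λ (χ : Nat) → χ) ((λ (b : Nat) → λ (δ : Nat) → b) 0 (succ ((λ (κ : Nat) → λ (y : Nat) → elimNat (λ (d : Nat) → Nat) κ (λ (u : Nat) → λ (ω : Nat) → succ ω) y) 0 3))))
  ~> succ ((λ (χ : Nat) → λ (b : Nat) → χ) 0 (succ ((λ (δ : Nat) → λ (κ : Nat) → elimNat (λ (y : Nat) → Nat) δ (λ (d : Nat) → λ (u : Nat) → succ u) κ) 0 3)))
  ~> succ ((λ (χ : Nat) → 0) (succ ((λ (b : Nat) → λ (δ : Nat) → elimNat (λ (κ : Nat) → Nat) b (λ (y : Nat) → λ (d : Nat) → succ d) δ) 0 3)))
  ~> 1
inferred type:
  Nat


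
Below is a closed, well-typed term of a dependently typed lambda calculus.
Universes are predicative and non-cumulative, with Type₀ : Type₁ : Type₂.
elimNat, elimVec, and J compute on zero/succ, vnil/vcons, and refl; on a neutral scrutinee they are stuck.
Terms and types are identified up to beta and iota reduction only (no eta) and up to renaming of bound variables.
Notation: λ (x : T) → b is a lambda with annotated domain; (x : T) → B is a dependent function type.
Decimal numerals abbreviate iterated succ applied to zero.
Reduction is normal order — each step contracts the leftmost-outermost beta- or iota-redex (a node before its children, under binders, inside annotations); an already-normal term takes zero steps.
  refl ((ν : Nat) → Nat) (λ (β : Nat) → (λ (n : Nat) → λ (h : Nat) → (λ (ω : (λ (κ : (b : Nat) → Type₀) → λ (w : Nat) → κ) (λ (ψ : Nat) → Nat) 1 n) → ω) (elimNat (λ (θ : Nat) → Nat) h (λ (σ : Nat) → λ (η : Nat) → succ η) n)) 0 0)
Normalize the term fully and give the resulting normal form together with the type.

normal form:
  refl ((ν : Nat) → Nat) (λ (β : Nat) → 0)
inferred type:
  Eq ((ν : Nat) → Nat) (λ (β : Nat) → 0) (λ (n : Nat) → 0)


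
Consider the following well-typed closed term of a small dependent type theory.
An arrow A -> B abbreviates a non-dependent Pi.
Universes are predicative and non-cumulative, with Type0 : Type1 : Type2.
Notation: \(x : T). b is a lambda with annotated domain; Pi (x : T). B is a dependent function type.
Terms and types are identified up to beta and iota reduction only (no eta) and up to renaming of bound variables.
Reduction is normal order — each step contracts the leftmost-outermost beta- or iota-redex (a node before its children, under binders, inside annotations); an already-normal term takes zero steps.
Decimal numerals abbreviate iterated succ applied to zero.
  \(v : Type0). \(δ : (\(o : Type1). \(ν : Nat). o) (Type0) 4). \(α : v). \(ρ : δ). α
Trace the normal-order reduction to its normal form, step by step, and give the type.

normal-order reduction sequence:
  \(v : Type0). \(δ : (\(o : Type1). \(ν : Nat). o) (Type0) 4). \(α : v). \(ρ : δ). α
  ~> \(v : Type0). \(δ : (\(o : Nat). Type0) 4). \(ν : v). \(α : δ). ν
  ~> \(v : Type0). \(δ : Type0). \(o : v). \(ν : δ). o
type:
  Pi (v : Type0). Pi (δ : Type0). v -> δ -> v


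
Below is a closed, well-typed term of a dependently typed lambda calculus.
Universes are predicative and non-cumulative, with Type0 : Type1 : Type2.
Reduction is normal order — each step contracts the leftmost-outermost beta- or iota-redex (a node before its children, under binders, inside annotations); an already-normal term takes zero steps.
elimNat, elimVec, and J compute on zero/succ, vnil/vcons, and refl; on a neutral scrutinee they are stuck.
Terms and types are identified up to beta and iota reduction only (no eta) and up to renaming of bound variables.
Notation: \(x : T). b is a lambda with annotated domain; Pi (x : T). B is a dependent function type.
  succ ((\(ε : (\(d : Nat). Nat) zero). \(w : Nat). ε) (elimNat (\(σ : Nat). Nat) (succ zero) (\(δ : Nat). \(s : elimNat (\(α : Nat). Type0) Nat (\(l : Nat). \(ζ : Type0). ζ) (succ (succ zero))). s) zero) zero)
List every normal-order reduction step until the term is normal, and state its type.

normal-order reduction sequence:
  succ ((\(ε : (\(d : Nat). Nat) zero). \(w : Nat). ε) (elimNat (\(σ : Nat). Nat) (succ zero) (\(δ : Nat). \(s : elimNat (\(α : Nat). Type0) Nat (\(l : Nat). \(ζ : Type0). ζ) (succ (succ zero))). s) zero) zero)
  ~> succ ((\(ε : Nat). elimNat (\(d : Nat). Nat) (succ zero) (\(w : Nat). \(σ : elimNat (\(δ : Nat). Type0) Nat (\(s : Nat). \(α : Type0). α) (succ (succ zero))). σ) zero) zero)
  ~> succ (elimNat (\(ε : Nat). Nat) (succ zero) (\(d : Nat). \(w : elimNat (\(σ : Nat). Type0) Nat (\(δ : Nat). \(s : Type0). s) (succ (succ zero))). w) zero)
  ~> succ (succ zero)
the term's type:
  Nat


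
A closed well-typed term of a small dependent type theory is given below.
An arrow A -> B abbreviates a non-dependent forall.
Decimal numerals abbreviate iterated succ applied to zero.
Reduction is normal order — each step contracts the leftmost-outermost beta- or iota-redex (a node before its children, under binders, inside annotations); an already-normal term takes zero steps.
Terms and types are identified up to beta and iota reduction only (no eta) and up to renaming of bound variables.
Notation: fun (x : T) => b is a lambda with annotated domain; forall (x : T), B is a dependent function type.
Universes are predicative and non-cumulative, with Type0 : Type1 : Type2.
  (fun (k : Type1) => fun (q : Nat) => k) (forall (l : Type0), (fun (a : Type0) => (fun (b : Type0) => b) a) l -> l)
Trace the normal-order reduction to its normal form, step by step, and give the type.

normal-order reduction sequence:
  (fun (k : Type1) => fun (q : Nat) => k) (forall (l : Type0), (fun (a : Type0) => (fun (b : Type0) => b) a) l -> l)
  ~> fun (k : Nat) => forall (q : Type0), (fun (l : Type0) => (fun (a : Type0) => a) l) q -> q
  ~> fun (k : Nat) => forall (q : Type0), (fun (l : Type0) => l) q -> q
  ~> fun (k : Nat) => forall (q : Type0), q -> q
the term's type:
  Nat -> Type1


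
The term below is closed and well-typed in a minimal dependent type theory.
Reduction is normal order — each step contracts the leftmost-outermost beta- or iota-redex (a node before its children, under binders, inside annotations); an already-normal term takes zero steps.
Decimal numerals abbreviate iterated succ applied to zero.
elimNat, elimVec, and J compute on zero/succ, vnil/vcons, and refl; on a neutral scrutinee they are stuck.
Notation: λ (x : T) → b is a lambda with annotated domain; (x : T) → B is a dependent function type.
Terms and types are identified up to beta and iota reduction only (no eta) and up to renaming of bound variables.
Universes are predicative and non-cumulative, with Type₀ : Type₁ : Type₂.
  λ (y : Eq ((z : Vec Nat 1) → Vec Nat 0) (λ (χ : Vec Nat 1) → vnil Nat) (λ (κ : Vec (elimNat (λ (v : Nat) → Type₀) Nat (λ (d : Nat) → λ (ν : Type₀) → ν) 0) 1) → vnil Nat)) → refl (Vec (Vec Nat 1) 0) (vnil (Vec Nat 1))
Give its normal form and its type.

normal form:
  λ (y : Eq ((z : Vec Nat 1) → Vec Nat 0) (λ (χ : Vec Nat 1) → vnil Nat) (λ (κ : Vec Nat 1) → vnil Nat)) → refl (Vec (Vec Nat 1) 0) (vnil (Vec Nat 1))
inferred type:
  (y : Eq ((z : Vec Nat 1) → Vec Nat 0) (λ (χ : Vec Nat 1) → vnil Nat) (λ (κ : Vec Nat 1) → vnil Nat)) → Eq (Vec (Vec Nat 1) 0) (vnil (Vec Nat 1)) (vnil (Vec Nat 1))


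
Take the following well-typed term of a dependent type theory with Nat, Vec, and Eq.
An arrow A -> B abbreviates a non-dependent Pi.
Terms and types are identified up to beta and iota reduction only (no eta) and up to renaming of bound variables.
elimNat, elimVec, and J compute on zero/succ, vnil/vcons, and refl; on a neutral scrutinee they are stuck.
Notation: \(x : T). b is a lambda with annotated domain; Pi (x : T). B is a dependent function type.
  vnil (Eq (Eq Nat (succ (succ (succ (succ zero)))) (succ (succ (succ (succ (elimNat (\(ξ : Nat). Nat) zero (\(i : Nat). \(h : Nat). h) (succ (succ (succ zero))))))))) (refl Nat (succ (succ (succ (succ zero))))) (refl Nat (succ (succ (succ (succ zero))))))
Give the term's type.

inferred type:
  Vec (Eq (Eq Nat (succ (succ (succ (succ zero)))) (succ (succ (succ (succ zero))))) (refl Nat (succ (succ (succ (succ zero))))) (refl Nat (succ (succ (succ (succ zero)))))) zero


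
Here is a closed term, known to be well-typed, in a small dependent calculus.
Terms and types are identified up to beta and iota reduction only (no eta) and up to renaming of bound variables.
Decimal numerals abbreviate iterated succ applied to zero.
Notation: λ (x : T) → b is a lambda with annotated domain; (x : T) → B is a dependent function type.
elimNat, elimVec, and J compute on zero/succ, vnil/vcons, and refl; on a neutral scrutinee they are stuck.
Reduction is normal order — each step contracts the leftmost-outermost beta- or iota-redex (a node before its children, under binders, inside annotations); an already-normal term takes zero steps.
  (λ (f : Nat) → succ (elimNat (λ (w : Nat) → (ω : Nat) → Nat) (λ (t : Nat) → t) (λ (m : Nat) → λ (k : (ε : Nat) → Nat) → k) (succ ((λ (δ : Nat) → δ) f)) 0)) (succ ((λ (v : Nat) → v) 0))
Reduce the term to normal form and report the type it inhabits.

reduced normal form:
  1
the term's type:
  Nat


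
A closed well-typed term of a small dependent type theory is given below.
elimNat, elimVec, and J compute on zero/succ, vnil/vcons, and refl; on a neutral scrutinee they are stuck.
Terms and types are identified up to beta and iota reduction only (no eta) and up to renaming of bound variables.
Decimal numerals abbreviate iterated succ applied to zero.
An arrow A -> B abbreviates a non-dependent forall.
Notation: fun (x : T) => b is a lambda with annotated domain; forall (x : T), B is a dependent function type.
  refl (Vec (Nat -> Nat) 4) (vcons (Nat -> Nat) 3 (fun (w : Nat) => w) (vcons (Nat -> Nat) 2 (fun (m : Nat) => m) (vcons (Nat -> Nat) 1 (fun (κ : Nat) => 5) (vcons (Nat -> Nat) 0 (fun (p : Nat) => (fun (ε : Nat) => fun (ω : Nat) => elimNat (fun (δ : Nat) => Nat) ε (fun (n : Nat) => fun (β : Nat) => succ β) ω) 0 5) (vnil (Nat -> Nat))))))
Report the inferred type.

the term's type:
  Eq (Vec (Nat -> Nat) 4) (vcons (Nat -> Nat) 3 (fun (w : Nat) => w) (vcons (Nat -> Nat) 2 (fun (m : Nat) => m) (vcons (Nat -> Nat) 1 (fun (κ : Nat) => 5) (vcons (Nat -> Nat) 0 (fun (p : Nat) => 5) (vnil (Nat -> Nat)))))) (vcons (Nat -> Nat) 3 (fun (ε : Nat) => ε) (vcons (Nat -> Nat) 2 (fun (ω : Nat) => ω) (vcons (Nat -> Nat) 1 (fun (δ : Nat) => 5) (vcons (Nat -> Nat) 0 (fun (n : Nat) => 5) (vnil (Nat -> Nat))))))


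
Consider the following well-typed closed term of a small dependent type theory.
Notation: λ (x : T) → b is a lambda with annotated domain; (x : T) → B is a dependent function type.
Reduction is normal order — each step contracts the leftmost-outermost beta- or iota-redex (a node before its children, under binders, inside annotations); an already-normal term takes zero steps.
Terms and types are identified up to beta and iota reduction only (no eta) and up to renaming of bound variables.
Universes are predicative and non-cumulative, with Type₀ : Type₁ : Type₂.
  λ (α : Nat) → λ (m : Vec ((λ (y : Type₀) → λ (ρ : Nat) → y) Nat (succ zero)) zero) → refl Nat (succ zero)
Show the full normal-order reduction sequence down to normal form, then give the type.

reduction (normal order):
  λ (α : Nat) → λ (m : Vec ((λ (y : Type₀) → λ (ρ : Nat) → y) Nat (succ zero)) zero) → refl Nat (succ zero)
  ~> λ (α : Nat) → λ (m : Vec ((λ (y : Nat) → Nat) (succ zero)) zero) → refl Nat (succ zero)
  ~> λ (α : Nat) → λ (m : Vec Nat zero) → refl Nat (succ zero)
the term's type:
  (α : Nat) → (m : Vec Nat zero) → Eq Nat (succ zero) (succ zero)


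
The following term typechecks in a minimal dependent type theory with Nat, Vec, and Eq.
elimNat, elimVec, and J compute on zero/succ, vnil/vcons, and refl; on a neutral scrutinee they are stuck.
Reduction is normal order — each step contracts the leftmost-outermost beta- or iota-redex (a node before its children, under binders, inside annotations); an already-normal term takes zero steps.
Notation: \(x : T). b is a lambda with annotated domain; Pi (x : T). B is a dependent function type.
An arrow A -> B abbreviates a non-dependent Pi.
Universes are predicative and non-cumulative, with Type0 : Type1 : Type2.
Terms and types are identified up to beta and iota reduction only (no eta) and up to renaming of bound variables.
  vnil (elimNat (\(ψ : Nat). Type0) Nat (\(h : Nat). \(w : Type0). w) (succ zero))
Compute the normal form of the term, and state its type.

normal form:
  vnil Nat
inferred type:
  Vec Nat zero


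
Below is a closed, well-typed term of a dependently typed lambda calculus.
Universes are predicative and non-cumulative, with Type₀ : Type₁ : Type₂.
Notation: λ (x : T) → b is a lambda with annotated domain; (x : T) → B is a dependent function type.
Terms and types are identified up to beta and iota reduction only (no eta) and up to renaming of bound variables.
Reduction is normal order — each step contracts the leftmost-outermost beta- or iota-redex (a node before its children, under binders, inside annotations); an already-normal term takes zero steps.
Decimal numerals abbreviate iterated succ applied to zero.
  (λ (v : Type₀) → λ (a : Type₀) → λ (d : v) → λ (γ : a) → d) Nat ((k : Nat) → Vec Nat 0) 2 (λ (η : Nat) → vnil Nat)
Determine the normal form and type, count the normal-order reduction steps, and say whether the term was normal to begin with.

normal form:
  2
type:
  Nat
reduction steps (normal order): 4
term was already normal: no
first contracted redex: a beta-redex


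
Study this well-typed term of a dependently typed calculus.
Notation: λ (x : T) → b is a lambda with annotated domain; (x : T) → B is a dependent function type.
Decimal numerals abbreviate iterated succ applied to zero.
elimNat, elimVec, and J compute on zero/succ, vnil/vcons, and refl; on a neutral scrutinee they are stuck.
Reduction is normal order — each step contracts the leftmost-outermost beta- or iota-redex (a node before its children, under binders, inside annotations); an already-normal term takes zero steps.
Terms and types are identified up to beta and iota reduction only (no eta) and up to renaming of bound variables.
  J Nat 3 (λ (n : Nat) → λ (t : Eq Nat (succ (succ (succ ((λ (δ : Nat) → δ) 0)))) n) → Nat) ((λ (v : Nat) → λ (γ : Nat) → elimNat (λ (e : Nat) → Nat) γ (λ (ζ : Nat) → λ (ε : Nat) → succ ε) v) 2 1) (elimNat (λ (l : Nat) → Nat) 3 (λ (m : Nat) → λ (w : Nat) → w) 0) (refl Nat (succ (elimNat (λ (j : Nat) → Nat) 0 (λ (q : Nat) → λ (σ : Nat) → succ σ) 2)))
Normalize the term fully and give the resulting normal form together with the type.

reduced normal form:
  3
type:
  Nat
observation: contracting a J iota-redex first, the term normalizes in 10 steps.


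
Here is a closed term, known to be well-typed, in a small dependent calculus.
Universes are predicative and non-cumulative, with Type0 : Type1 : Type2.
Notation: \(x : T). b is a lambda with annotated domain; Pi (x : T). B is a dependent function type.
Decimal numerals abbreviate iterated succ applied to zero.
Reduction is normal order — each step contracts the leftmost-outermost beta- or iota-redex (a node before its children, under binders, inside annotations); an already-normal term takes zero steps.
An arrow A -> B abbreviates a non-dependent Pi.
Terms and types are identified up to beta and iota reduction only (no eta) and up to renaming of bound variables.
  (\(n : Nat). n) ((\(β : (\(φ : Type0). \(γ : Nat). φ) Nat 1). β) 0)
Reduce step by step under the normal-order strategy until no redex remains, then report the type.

normal-order reduction:
  (\(n : Nat). n) ((\(β : (\(φ : Type0). \(γ : Nat). φ) Nat 1). β) 0)
  ~> (\(n : (\(β : Type0). \(φ : Nat). β) Nat 1). n) 0
  ~> 0
type:
  Nat


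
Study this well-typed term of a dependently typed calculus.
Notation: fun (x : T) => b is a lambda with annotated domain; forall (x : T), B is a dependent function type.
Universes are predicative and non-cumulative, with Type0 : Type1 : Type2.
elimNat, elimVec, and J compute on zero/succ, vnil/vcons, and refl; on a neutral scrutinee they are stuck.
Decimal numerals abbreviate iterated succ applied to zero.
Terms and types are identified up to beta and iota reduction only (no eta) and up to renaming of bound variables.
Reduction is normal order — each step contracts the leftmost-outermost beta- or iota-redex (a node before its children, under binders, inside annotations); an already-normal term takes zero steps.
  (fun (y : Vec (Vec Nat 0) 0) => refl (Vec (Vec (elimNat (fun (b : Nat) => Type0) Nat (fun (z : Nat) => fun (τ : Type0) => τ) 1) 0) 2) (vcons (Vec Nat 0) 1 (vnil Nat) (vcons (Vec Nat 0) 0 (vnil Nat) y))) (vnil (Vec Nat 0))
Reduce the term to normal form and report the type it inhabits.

resulting normal form:
  refl (Vec (Vec Nat 0) 2) (vcons (Vec Nat 0) 1 (vnil Nat) (vcons (Vec Nat 0) 0 (vnil Nat) (vnil (Vec Nat 0))))
the term's type:
  Eq (Vec (Vec Nat 0) 2) (vcons (Vec Nat 0) 1 (vnil Nat) (vcons (Vec Nat 0) 0 (vnil Nat) (vnil (Vec Nat 0)))) (vcons (Vec Nat 0) 1 (vnil Nat) (vcons (Vec Nat 0) 0 (vnil Nat) (vnil (Vec Nat 0))))
observation: contracting a beta-redex first, the term normalizes in 5 steps.


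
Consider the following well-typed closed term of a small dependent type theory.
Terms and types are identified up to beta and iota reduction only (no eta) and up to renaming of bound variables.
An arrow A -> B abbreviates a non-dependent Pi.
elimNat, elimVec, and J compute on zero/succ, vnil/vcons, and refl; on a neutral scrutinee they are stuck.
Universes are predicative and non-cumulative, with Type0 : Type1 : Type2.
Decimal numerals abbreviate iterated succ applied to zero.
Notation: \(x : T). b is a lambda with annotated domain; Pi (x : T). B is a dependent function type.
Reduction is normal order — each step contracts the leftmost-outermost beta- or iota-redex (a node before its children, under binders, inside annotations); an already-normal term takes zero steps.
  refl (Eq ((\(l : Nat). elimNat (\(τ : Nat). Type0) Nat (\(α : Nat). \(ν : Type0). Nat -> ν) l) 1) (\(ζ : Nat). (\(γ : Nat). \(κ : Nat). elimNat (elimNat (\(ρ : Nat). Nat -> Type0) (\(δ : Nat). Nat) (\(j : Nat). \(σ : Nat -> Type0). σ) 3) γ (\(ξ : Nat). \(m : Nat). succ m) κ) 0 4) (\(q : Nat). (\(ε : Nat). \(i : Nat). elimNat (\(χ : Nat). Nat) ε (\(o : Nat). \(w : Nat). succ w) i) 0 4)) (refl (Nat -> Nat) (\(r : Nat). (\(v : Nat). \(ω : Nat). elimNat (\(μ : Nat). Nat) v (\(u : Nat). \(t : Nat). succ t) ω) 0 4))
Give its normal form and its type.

resulting normal form:
  refl (Eq (Nat -> Nat) (\(l : Nat). 4) (\(τ : Nat). 4)) (refl (Nat -> Nat) (\(α : Nat). 4))
inferred type:
  Eq (Eq (Nat -> Nat) (\(l : Nat). 4) (\(τ : Nat). 4)) (refl (Nat -> Nat) (\(α : Nat). 4)) (refl (Nat -> Nat) (\(ν : Nat). 4))
observation: 50 normal-order steps normalize the term, beginning with a beta-redex.


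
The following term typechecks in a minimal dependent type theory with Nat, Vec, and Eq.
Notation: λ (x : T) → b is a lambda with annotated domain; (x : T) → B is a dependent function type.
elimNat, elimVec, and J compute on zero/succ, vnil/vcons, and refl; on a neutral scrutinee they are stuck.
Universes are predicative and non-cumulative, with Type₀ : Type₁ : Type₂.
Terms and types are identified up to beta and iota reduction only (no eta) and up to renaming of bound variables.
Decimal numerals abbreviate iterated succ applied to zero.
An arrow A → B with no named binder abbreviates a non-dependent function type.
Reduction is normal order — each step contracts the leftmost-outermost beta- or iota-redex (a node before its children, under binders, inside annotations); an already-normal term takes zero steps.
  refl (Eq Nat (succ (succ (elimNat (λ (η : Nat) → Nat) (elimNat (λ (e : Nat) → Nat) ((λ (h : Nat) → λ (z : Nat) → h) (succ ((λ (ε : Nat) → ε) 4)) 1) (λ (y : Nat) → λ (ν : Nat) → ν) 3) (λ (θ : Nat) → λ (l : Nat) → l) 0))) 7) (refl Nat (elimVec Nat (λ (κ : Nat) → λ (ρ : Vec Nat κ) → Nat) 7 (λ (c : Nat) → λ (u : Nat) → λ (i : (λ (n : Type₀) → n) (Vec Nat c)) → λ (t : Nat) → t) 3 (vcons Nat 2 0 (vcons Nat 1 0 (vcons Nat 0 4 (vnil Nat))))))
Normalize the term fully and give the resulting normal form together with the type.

normal form:
  refl (Eq Nat 7 7) (refl Nat 7)
the term's type:
  Eq (Eq Nat 7 7) (refl Nat 7) (refl Nat 7)
observation: contracting an elimNat iota-redex first, the term normalizes in 30 steps.


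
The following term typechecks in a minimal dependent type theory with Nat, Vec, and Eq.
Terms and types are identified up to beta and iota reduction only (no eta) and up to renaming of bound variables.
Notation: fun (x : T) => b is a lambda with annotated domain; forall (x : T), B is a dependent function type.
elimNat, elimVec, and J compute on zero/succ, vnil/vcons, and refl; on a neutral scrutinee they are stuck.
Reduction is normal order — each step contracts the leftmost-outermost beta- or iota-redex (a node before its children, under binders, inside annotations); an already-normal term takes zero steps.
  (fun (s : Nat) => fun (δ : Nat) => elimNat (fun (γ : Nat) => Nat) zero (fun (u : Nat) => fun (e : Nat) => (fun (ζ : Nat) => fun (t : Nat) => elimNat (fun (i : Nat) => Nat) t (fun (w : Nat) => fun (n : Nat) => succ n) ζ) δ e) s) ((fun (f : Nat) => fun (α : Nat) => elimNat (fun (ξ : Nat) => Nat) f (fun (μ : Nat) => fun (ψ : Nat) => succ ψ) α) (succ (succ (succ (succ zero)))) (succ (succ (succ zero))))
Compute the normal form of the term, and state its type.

reduced normal form:
  fun (s : Nat) => elimNat (fun (δ : Nat) => Nat) (elimNat (fun (γ : Nat) => Nat) (elimNat (fun (u : Nat) => Nat) (elimNat (fun (e : Nat) => Nat) (elimNat (fun (ζ : Nat) => Nat) (elimNat (fun (t : Nat) => Nat) (elimNat (fun (i : Nat) => Nat) zero (fun (w : Nat) => fun (n : Nat) => succ n) s) (fun (f : Nat) => fun (α : Nat) => succ α) s) (fun (ξ : Nat) => fun (μ : Nat) => succ μ) s) (fun (ψ : Nat) => fun (j : Nat) => succ j) s) (fun (η : Nat) => fun (a : Nat) => succ a) s) (fun (φ : Nat) => fun (p : Nat) => succ p) s) (fun (h : Nat) => fun (b : Nat) => succ b) s
type:
  forall (s : Nat), Nat


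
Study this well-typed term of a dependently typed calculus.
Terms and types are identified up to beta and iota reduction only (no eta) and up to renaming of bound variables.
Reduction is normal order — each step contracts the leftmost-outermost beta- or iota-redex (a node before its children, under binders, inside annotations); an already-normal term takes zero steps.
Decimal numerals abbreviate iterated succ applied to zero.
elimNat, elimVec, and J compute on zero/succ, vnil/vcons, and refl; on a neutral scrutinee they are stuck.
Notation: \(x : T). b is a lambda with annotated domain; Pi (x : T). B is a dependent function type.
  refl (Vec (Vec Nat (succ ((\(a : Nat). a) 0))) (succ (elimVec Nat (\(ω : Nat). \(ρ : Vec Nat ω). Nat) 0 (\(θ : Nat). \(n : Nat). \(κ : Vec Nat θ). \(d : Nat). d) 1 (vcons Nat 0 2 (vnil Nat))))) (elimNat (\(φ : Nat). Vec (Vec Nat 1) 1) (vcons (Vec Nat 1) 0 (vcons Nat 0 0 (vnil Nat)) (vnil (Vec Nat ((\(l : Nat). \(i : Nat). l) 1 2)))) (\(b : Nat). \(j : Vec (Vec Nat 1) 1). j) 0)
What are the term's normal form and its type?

resulting normal form:
  refl (Vec (Vec Nat 1) 1) (vcons (Vec Nat 1) 0 (vcons Nat 0 0 (vnil Nat)) (vnil (Vec Nat 1)))
inferred type:
  Eq (Vec (Vec Nat 1) 1) (vcons (Vec Nat 1) 0 (vcons Nat 0 0 (vnil Nat)) (vnil (Vec Nat 1))) (vcons (Vec Nat 1) 0 (vcons Nat 0 0 (vnil Nat)) (vnil (Vec Nat 1)))
observation: reduction starts at a beta-redex, and 10 normal-order steps reach the normal form.


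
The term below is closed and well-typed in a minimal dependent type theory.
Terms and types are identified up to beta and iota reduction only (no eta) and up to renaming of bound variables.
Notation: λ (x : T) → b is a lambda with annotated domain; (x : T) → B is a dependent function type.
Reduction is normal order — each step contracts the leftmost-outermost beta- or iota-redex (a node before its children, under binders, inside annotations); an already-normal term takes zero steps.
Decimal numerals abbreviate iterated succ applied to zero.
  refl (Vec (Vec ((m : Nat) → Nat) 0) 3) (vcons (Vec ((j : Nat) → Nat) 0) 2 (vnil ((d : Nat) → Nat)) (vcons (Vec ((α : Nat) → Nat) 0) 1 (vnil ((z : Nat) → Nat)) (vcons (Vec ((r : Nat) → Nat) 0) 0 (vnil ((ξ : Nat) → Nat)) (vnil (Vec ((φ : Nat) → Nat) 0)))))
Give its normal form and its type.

reduced normal form:
  refl (Vec (Vec ((m : Nat) → Nat) 0) 3) (vcons (Vec ((j : Nat) → Nat) 0) 2 (vnil ((d : Nat) → Nat)) (vcons (Vec ((α : Nat) → Nat) 0) 1 (vnil ((z : Nat) → Nat)) (vcons (Vec ((r : Nat) → Nat) 0) 0 (vnil ((ξ : Nat) → Nat)) (vnil (Vec ((φ : Nat) → Nat) 0)))))
inferred type:
  Eq (Vec (Vec ((m : Nat) → Nat) 0) 3) (vcons (Vec ((j : Nat) → Nat) 0) 2 (vnil ((d : Nat) → Nat)) (vcons (Vec ((α : Nat) → Nat) 0) 1 (vnil ((z : Nat) → Nat)) (vcons (Vec ((r : Nat) → Nat) 0) 0 (vnil ((ξ : Nat) → Nat)) (vnil (Vec ((φ : Nat) → Nat) 0))))) (vcons (Vec ((o : Nat) → Nat) 0) 2 (vnil ((ρ : Nat) → Nat)) (vcons (Vec ((l : Nat) → Nat) 0) 1 (vnil ((g : Nat) → Nat)) (vcons (Vec ((ζ : Nat) → Nat) 0) 0 (vnil ((i : Nat) → Nat)) (vnil (Vec ((h : Nat) → Nat) 0)))))
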